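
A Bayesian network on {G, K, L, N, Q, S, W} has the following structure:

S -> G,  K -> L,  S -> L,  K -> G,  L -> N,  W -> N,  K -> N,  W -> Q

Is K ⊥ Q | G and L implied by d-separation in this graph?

Enumerating the 3 paths from K to Q and testing each for blocking by {G, L}:
  1. K → G ← S → L → N ← W → Q — G:collider[open]; S:fork[open]; L:chain[blocks]; N:collider[blocks]; W:fork[open] ⇒ blocked
  2. K → L → N ← W → Q — L:chain[blocks]; N:collider[blocks]; W:fork[open] ⇒ blocked
  3. K → N ← W → Q — N:collider[blocks]; W:fork[open] ⇒ blocked
Since every path is blocked, d-separation holds.

Yes — K and Q are d-separated given {G, L}.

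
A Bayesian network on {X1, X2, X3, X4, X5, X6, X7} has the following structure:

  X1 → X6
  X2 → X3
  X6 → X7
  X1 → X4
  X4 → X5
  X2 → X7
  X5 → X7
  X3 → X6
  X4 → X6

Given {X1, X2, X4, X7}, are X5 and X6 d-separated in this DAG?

No

We examine all 4 paths between X5 and X6:
  1. X5 → X7 ← X2 → X3 → X6 — X7:collider[open]; X2:fork[blocks]; X3:chain[open] ⇒ blocked
  2. X5 → X7 ← X6 — X7:collider[open] ⇒ active
  3. X5 ← X4 ← X1 → X6 — X4:chain[blocks]; X1:fork[blocks] ⇒ blocked
  4. X5 ← X4 → X6 — X4:fork[blocks] ⇒ blocked
Because an active path exists, X5 and X6 are not d-separated.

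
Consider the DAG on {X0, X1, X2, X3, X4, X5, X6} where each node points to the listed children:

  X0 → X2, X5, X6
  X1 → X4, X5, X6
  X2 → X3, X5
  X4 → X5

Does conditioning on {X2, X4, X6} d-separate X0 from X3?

Yes — X0 and X3 are d-separated given {X2, X4, X6}.

We examine all 4 paths between X0 and X3:
Path 1: X0 → X2 → X3
  X2 is a chain here and X2 is conditioned on, so the path is blocked at X2.
Path 2: X0 → X5 ← X2 → X3
  X5 is a collider here and neither X5 nor any of its descendants is conditioned on, so the collider stays closed — the path is blocked at X5.
Path 3: X0 → X6 ← X1 → X5 ← X2 → X3
  X5 is a collider here and neither X5 nor any of its descendants is conditioned on, so the collider stays closed — the path is blocked at X5.
Path 4: X0 → X6 ← X1 → X4 → X5 ← X2 → X3
  X4 is a chain here and X4 is conditioned on, so the path is blocked at X4.
Since every path is blocked, d-separation holds.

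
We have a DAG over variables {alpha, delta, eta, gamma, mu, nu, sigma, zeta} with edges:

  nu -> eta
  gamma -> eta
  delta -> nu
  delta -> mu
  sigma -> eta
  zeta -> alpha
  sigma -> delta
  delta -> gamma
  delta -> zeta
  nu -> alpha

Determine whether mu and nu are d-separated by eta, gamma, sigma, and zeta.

No

There are 4 undirected paths between mu and nu; checking each against the conditioning set {eta, gamma, sigma, zeta}:
Path 1: mu ← delta → gamma → eta ← nu
  gamma is a chain here and gamma is conditioned on, so the path is blocked at gamma.
Path 2: mu ← delta ← sigma → eta ← nu
  sigma is a fork here and sigma is conditioned on, so the path is blocked at sigma.
Path 3: mu ← delta → zeta → alpha ← nu
  zeta is a chain here and zeta is conditioned on, so the path is blocked at zeta.
Path 4: mu ← delta → nu
  delta is a fork and delta is not conditioned on — no node blocks this path, so it is active.
At least one path is unblocked, so d-separation fails.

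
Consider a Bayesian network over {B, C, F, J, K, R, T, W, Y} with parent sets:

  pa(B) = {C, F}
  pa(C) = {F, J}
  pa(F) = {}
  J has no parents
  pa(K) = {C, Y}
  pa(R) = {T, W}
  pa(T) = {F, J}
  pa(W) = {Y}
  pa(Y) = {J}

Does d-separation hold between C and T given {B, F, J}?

6 paths connect C and T; each must be blocked for d-separation to hold:
  1. C → K ← Y → W → R ← T — K:collider[blocks]; Y:fork[open]; W:chain[open]; R:collider[blocks] ⇒ blocked
  2. C → K ← Y ← J → T — K:collider[blocks]; Y:chain[open]; J:fork[blocks] ⇒ blocked
  3. C → B ← F → T — B:collider[open]; F:fork[blocks] ⇒ blocked
  4. C ← J → Y → W → R ← T — J:fork[blocks]; Y:chain[open]; W:chain[open]; R:collider[blocks] ⇒ blocked
  5. C ← J → T — J:fork[blocks] ⇒ blocked
  6. C ← F → T — F:fork[blocks] ⇒ blocked
Since every path is blocked, d-separation holds.

Yes — C and T are d-separated given {B, F, J}.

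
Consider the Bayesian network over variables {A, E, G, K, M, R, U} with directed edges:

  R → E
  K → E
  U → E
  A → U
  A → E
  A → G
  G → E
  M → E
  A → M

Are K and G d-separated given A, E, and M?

No

4 paths connect K and G; each must be blocked for d-separation to hold:
Path 1: K → E ← G
  E is a collider and E is conditioned on, which opens it — no node blocks this path, so it is active.
Path 2: K → E ← M ← A → G
  M is a chain here and M is conditioned on, so the path is blocked at M.
Path 3: K → E ← U ← A → G
  A is a fork here and A is conditioned on, so the path is blocked at A.
Path 4: K → E ← A → G
  A is a fork here and A is conditioned on, so the path is blocked at A.
Because an active path exists, K and G are not d-separated.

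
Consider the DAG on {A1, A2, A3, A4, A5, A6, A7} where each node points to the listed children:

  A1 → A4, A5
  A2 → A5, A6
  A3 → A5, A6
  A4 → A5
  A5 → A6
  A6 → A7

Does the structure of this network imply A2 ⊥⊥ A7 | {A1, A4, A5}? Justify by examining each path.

No — A2 and A7 are not d-separated given {A1, A4, A5}.

Enumerating the 3 paths from A2 to A7 and testing each for blocking by {A1, A4, A5}:
Path 1: A2 → A5 → A6 → A7
  A5 is a chain here and A5 is conditioned on, so the path is blocked at A5.
Path 2: A2 → A5 ← A3 → A6 → A7
  A5 is a collider and A5 is conditioned on, which opens it; A3 is a fork and A3 is not conditioned on; A6 is a chain and A6 is not conditioned on — no node blocks this path, so it is active.
Path 3: A2 → A6 → A7
  A6 is a chain and A6 is not conditioned on — no node blocks this path, so it is active.
At least one path is unblocked, so d-separation fails.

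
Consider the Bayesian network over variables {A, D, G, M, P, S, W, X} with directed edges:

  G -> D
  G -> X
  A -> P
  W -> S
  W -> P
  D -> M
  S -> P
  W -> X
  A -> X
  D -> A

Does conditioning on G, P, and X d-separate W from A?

No

4 paths connect W and A; each must be blocked for d-separation to hold:
  1. W → P ← A — P:collider[open] ⇒ active
  2. W → S → P ← A — S:chain[open]; P:collider[open] ⇒ active
  3. W → X ← A — X:collider[open] ⇒ active
  4. W → X ← G → D → A — X:collider[open]; G:fork[blocks]; D:chain[open] ⇒ blocked
Because an active path exists, W and A are not d-separated.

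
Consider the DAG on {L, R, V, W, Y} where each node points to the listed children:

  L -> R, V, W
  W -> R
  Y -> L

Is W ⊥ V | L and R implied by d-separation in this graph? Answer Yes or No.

Yes

2 paths connect W and V; each must be blocked for d-separation to hold:
  1. W ← L → V — L:fork[blocks] ⇒ blocked
  2. W → R ← L → V — R:collider[open]; L:fork[blocks] ⇒ blocked
Since every path is blocked, d-separation holds.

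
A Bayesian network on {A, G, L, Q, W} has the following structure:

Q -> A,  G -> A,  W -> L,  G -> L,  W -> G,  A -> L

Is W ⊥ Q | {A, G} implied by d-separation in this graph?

Yes

There are 4 undirected paths between W and Q; checking each against the conditioning set {A, G}:
  1. W → L ← A ← Q — L:collider[blocks]; A:chain[blocks] ⇒ blocked
  2. W → L ← G → A ← Q — L:collider[blocks]; G:fork[blocks]; A:collider[open] ⇒ blocked
  3. W → G → L ← A ← Q — G:chain[blocks]; L:collider[blocks]; A:chain[blocks] ⇒ blocked
  4. W → G → A ← Q — G:chain[blocks]; A:collider[open] ⇒ blocked
All paths are blocked; W ⊥ Q | {A, G} holds.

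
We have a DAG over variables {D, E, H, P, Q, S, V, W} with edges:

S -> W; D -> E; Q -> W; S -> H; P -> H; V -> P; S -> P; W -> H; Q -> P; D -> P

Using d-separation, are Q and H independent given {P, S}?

No

We examine all 6 paths between Q and H:
  1. Q → W ← S → H — W:collider[blocks]; S:fork[blocks] ⇒ blocked
  2. Q → W ← S → P → H — W:collider[blocks]; S:fork[blocks]; P:chain[blocks] ⇒ blocked
  3. Q → W → H — W:chain[open] ⇒ active
  4. Q → P ← S → H — P:collider[open]; S:fork[blocks] ⇒ blocked
  5. Q → P ← S → W → H — P:collider[open]; S:fork[blocks]; W:chain[open] ⇒ blocked
  6. Q → P → H — P:chain[blocks] ⇒ blocked
At least one path is unblocked, so d-separation fails.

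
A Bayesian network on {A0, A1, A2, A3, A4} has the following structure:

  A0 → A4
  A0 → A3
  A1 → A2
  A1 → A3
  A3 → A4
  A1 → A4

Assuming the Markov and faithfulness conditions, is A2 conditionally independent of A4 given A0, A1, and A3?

3 paths connect A2 and A4; each must be blocked for d-separation to hold:
Path 1: A2 ← A1 → A3 ← A0 → A4
  A1 is a fork here and A1 is conditioned on, so the path is blocked at A1.
Path 2: A2 ← A1 → A3 → A4
  A1 is a fork here and A1 is conditioned on, so the path is blocked at A1.
Path 3: A2 ← A1 → A4
  A1 is a fork here and A1 is conditioned on, so the path is blocked at A1.
Every path is blocked, so A2 and A4 are d-separated given {A0, A1, A3}.

Yes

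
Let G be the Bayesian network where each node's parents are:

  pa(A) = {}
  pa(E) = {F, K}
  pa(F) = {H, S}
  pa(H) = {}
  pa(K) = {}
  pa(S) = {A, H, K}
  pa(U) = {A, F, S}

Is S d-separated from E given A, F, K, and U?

Yes

We examine all 5 paths between S and E:
Path 1: S → U ← F → E
  F is a fork here and F is conditioned on, so the path is blocked at F.
Path 2: S ← A → U ← F → E
  A is a fork here and A is conditioned on, so the path is blocked at A.
Path 3: S ← K → E
  K is a fork here and K is conditioned on, so the path is blocked at K.
Path 4: S ← H → F → E
  F is a chain here and F is conditioned on, so the path is blocked at F.
Path 5: S → F → E
  F is a chain here and F is conditioned on, so the path is blocked at F.
Since every path is blocked, d-separation holds.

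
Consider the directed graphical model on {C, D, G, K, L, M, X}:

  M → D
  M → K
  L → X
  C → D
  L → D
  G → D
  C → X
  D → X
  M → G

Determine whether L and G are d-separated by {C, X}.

No

There are 6 undirected paths between L and G; checking each against the conditioning set {C, X}:
Path 1: L → D ← M → G
  D is a collider and its descendant X is conditioned on, which opens it; M is a fork and M is not conditioned on — no node blocks this path, so it is active.
Path 2: L → D ← G
  D is a collider and its descendant X is conditioned on, which opens it — no node blocks this path, so it is active.
Path 3: L → X ← D ← M → G
  X is a collider and X is conditioned on, which opens it; D is a chain and D is not conditioned on; M is a fork and M is not conditioned on — no node blocks this path, so it is active.
Path 4: L → X ← D ← G
  X is a collider and X is conditioned on, which opens it; D is a chain and D is not conditioned on — no node blocks this path, so it is active.
Path 5: L → X ← C → D ← M → G
  C is a fork here and C is conditioned on, so the path is blocked at C.
Path 6: L → X ← C → D ← G
  C is a fork here and C is conditioned on, so the path is blocked at C.
Because an active path exists, L and G are not d-separated.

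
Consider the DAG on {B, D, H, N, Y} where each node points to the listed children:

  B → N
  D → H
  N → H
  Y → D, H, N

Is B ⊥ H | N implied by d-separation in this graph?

No — B and H are not d-separated given {N}.

Enumerating the 3 paths from B to H and testing each for blocking by {N}:
  1. B → N ← Y → H — N:collider[open]; Y:fork[open] ⇒ active
  2. B → N ← Y → D → H — N:collider[open]; Y:fork[open]; D:chain[open] ⇒ active
  3. B → N → H — N:chain[blocks] ⇒ blocked
Because an active path exists, B and H are not d-separated.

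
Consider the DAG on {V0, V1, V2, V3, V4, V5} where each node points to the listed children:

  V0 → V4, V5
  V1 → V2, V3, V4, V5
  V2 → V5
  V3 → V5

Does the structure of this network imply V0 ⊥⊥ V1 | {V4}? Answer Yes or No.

Enumerating the 4 paths from V0 to V1 and testing each for blocking by {V4}:
Path 1: V0 → V4 ← V1
  V4 is a collider and V4 is conditioned on, which opens it — no node blocks this path, so it is active.
Path 2: V0 → V5 ← V3 ← V1
  V5 is a collider here and neither V5 nor any of its descendants is conditioned on, so the collider stays closed — the path is blocked at V5.
Path 3: V0 → V5 ← V1
  V5 is a collider here and neither V5 nor any of its descendants is conditioned on, so the collider stays closed — the path is blocked at V5.
Path 4: V0 → V5 ← V2 ← V1
  V5 is a collider here and neither V5 nor any of its descendants is conditioned on, so the collider stays closed — the path is blocked at V5.
Because an active path exists, V0 and V1 are not d-separated.

No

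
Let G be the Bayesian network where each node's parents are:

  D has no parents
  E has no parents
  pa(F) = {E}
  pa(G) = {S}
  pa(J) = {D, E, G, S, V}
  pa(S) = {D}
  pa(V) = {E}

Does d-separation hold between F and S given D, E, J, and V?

There are 6 undirected paths between F and S; checking each against the conditioning set {D, E, J, V}:
Path 1: F ← E → V → J ← D → S
  E is a fork here and E is conditioned on, so the path is blocked at E.
Path 2: F ← E → V → J ← G ← S
  E is a fork here and E is conditioned on, so the path is blocked at E.
Path 3: F ← E → V → J ← S
  E is a fork here and E is conditioned on, so the path is blocked at E.
Path 4: F ← E → J ← D → S
  E is a fork here and E is conditioned on, so the path is blocked at E.
Path 5: F ← E → J ← G ← S
  E is a fork here and E is conditioned on, so the path is blocked at E.
Path 6: F ← E → J ← S
  E is a fork here and E is conditioned on, so the path is blocked at E.
Since every path is blocked, d-separation holds.

Yes — F and S are d-separated given {D, E, J, V}.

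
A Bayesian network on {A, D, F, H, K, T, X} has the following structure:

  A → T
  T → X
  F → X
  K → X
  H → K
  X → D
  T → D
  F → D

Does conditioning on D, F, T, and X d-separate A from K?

Yes — A and K are d-separated given {D, F, T, X}.

We examine all 3 paths between A and K:
  1. A → T → X ← K — T:chain[blocks]; X:collider[open] ⇒ blocked
  2. A → T → D ← X ← K — T:chain[blocks]; D:collider[open]; X:chain[blocks] ⇒ blocked
  3. A → T → D ← F → X ← K — T:chain[blocks]; D:collider[open]; F:fork[blocks]; X:collider[open] ⇒ blocked
Since every path is blocked, d-separation holds.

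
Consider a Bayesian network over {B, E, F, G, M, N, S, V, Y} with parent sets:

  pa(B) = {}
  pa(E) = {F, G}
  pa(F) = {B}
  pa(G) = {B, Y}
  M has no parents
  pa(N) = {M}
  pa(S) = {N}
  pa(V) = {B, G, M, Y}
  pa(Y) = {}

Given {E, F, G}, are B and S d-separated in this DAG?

Yes

Enumerating the 5 paths from B to S and testing each for blocking by {E, F, G}:
Path 1: B → F → E ← G ← Y → V ← M → N → S
  F is a chain here and F is conditioned on, so the path is blocked at F.
Path 2: B → F → E ← G → V ← M → N → S
  F is a chain here and F is conditioned on, so the path is blocked at F.
Path 3: B → V ← M → N → S
  V is a collider here and neither V nor any of its descendants is conditioned on, so the collider stays closed — the path is blocked at V.
Path 4: B → G ← Y → V ← M → N → S
  V is a collider here and neither V nor any of its descendants is conditioned on, so the collider stays closed — the path is blocked at V.
Path 5: B → G → V ← M → N → S
  G is a chain here and G is conditioned on, so the path is blocked at G.
Every path is blocked, so B and S are d-separated given {E, F, G}.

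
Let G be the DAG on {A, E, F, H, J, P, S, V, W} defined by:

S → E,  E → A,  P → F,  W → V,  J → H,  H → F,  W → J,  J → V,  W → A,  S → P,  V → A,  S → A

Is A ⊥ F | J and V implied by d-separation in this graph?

No

Enumerating the 6 paths from A to F and testing each for blocking by {J, V}:
Path 1: A ← S → P → F
  S is a fork and S is not conditioned on; P is a chain and P is not conditioned on — no node blocks this path, so it is active.
Path 2: A ← E ← S → P → F
  E is a chain and E is not conditioned on; S is a fork and S is not conditioned on; P is a chain and P is not conditioned on — no node blocks this path, so it is active.
Path 3: A ← W → J → H → F
  J is a chain here and J is conditioned on, so the path is blocked at J.
Path 4: A ← W → V ← J → H → F
  J is a fork here and J is conditioned on, so the path is blocked at J.
Path 5: A ← V ← J → H → F
  V is a chain here and V is conditioned on, so the path is blocked at V.
Path 6: A ← V ← W → J → H → F
  V is a chain here and V is conditioned on, so the path is blocked at V.
Because an active path exists, A and F are not d-separated.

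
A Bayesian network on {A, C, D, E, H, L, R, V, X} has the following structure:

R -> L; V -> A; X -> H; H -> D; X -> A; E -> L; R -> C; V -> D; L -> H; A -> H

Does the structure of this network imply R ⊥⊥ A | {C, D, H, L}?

Enumerating the 3 paths from R to A and testing each for blocking by {C, D, H, L}:
Path 1: R → L → H → D ← V → A
  L is a chain here and L is conditioned on, so the path is blocked at L.
Path 2: R → L → H ← A
  L is a chain here and L is conditioned on, so the path is blocked at L.
Path 3: R → L → H ← X → A
  L is a chain here and L is conditioned on, so the path is blocked at L.
Every path is blocked, so R and A are d-separated given {C, D, H, L}.

Yes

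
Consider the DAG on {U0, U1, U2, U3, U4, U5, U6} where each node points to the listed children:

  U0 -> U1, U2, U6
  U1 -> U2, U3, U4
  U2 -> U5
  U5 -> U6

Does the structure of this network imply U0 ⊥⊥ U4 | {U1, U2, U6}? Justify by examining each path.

Yes — U0 and U4 are d-separated given {U1, U2, U6}.

3 paths connect U0 and U4; each must be blocked for d-separation to hold:
Path 1: U0 → U1 → U4
  U1 is a chain here and U1 is conditioned on, so the path is blocked at U1.
Path 2: U0 → U6 ← U5 ← U2 ← U1 → U4
  U2 is a chain here and U2 is conditioned on, so the path is blocked at U2.
Path 3: U0 → U2 ← U1 → U4
  U1 is a fork here and U1 is conditioned on, so the path is blocked at U1.
Since every path is blocked, d-separation holds.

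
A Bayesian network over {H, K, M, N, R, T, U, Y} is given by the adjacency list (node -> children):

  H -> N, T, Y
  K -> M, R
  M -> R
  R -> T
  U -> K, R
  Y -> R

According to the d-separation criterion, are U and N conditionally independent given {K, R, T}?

There are 6 undirected paths between U and N; checking each against the conditioning set {K, R, T}:
  1. U → R → T ← H → N — R:chain[blocks]; T:collider[open]; H:fork[open] ⇒ blocked
  2. U → R ← Y ← H → N — R:collider[open]; Y:chain[open]; H:fork[open] ⇒ active
  3. U → K → R → T ← H → N — K:chain[blocks]; R:chain[blocks]; T:collider[open]; H:fork[open] ⇒ blocked
  4. U → K → R ← Y ← H → N — K:chain[blocks]; R:collider[open]; Y:chain[open]; H:fork[open] ⇒ blocked
  5. U → K → M → R → T ← H → N — K:chain[blocks]; M:chain[open]; R:chain[blocks]; T:collider[open]; H:fork[open] ⇒ blocked
  6. U → K → M → R ← Y ← H → N — K:chain[blocks]; M:chain[open]; R:collider[open]; Y:chain[open]; H:fork[open] ⇒ blocked
Since the path U → R ← Y ← H → N is active, U and N are not d-separated given {K, R, T}.

No — U and N are not d-separated given {K, R, T}.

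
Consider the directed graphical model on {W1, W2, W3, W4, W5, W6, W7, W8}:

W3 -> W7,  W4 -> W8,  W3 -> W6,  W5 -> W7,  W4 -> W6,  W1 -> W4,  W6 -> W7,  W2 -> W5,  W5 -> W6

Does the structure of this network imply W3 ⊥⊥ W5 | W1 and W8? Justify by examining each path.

Enumerating the 4 paths from W3 to W5 and testing each for blocking by {W1, W8}:
Path 1: W3 → W7 ← W6 ← W5
  W7 is a collider here and neither W7 nor any of its descendants is conditioned on, so the collider stays closed — the path is blocked at W7.
Path 2: W3 → W7 ← W5
  W7 is a collider here and neither W7 nor any of its descendants is conditioned on, so the collider stays closed — the path is blocked at W7.
Path 3: W3 → W6 → W7 ← W5
  W7 is a collider here and neither W7 nor any of its descendants is conditioned on, so the collider stays closed — the path is blocked at W7.
Path 4: W3 → W6 ← W5
  W6 is a collider here and neither W6 nor any of its descendants is conditioned on, so the collider stays closed — the path is blocked at W6.
Since every path is blocked, d-separation holds.

Yes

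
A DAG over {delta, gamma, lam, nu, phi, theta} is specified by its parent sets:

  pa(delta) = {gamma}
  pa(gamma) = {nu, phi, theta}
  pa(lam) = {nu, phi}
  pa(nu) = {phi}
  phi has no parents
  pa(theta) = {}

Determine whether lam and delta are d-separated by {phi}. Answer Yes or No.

No

There are 4 undirected paths between lam and delta; checking each against the conditioning set {phi}:
Path 1: lam ← nu → gamma → delta
  nu is a fork and nu is not conditioned on; gamma is a chain and gamma is not conditioned on — no node blocks this path, so it is active.
Path 2: lam ← nu ← phi → gamma → delta
  phi is a fork here and phi is conditioned on, so the path is blocked at phi.
Path 3: lam ← phi → gamma → delta
  phi is a fork here and phi is conditioned on, so the path is blocked at phi.
Path 4: lam ← phi → nu → gamma → delta
  phi is a fork here and phi is conditioned on, so the path is blocked at phi.
At least one path is unblocked, so d-separation fails.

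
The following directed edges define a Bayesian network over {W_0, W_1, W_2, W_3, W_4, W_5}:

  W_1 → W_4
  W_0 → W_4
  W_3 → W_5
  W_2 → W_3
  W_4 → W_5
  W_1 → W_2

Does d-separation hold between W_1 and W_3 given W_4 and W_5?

No

There are 2 undirected paths between W_1 and W_3; checking each against the conditioning set {W_4, W_5}:
  1. W_1 → W_2 → W_3 — W_2:chain[open] ⇒ active
  2. W_1 → W_4 → W_5 ← W_3 — W_4:chain[blocks]; W_5:collider[open] ⇒ blocked
At least one path is unblocked, so d-separation fails.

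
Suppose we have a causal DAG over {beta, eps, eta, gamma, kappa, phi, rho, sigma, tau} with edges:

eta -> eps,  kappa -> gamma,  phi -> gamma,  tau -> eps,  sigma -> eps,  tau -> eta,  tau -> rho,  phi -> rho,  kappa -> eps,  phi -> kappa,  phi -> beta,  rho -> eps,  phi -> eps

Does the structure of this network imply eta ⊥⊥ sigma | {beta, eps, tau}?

We examine all 6 paths between eta and sigma:
Path 1: eta → eps ← sigma
  eps is a collider and eps is conditioned on, which opens it — no node blocks this path, so it is active.
Path 2: eta ← tau → eps ← sigma
  tau is a fork here and tau is conditioned on, so the path is blocked at tau.
Path 3: eta ← tau → rho → eps ← sigma
  tau is a fork here and tau is conditioned on, so the path is blocked at tau.
Path 4: eta ← tau → rho ← phi → eps ← sigma
  tau is a fork here and tau is conditioned on, so the path is blocked at tau.
Path 5: eta ← tau → rho ← phi → kappa → eps ← sigma
  tau is a fork here and tau is conditioned on, so the path is blocked at tau.
Path 6: eta ← tau → rho ← phi → gamma ← kappa → eps ← sigma
  tau is a fork here and tau is conditioned on, so the path is blocked at tau.
Because an active path exists, eta and sigma are not d-separated.

No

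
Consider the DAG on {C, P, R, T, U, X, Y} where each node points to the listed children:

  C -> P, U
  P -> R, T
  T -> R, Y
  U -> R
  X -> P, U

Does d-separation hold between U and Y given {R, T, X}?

Yes

There are 6 undirected paths between U and Y; checking each against the conditioning set {R, T, X}:
Path 1: U ← X → P → T → Y
  X is a fork here and X is conditioned on, so the path is blocked at X.
Path 2: U ← X → P → R ← T → Y
  X is a fork here and X is conditioned on, so the path is blocked at X.
Path 3: U ← C → P → T → Y
  T is a chain here and T is conditioned on, so the path is blocked at T.
Path 4: U ← C → P → R ← T → Y
  T is a fork here and T is conditioned on, so the path is blocked at T.
Path 5: U → R ← T → Y
  T is a fork here and T is conditioned on, so the path is blocked at T.
Path 6: U → R ← P → T → Y
  T is a chain here and T is conditioned on, so the path is blocked at T.
Since every path is blocked, d-separation holds.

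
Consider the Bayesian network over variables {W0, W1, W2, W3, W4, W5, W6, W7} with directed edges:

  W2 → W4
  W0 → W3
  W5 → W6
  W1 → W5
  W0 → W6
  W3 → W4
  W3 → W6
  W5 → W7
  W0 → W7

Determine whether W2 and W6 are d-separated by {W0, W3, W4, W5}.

There are 3 undirected paths between W2 and W6; checking each against the conditioning set {W0, W3, W4, W5}:
Path 1: W2 → W4 ← W3 → W6
  W3 is a fork here and W3 is conditioned on, so the path is blocked at W3.
Path 2: W2 → W4 ← W3 ← W0 → W7 ← W5 → W6
  W3 is a chain here and W3 is conditioned on, so the path is blocked at W3.
Path 3: W2 → W4 ← W3 ← W0 → W6
  W3 is a chain here and W3 is conditioned on, so the path is blocked at W3.
Every path is blocked, so W2 and W6 are d-separated given {W0, W3, W4, W5}.

Yes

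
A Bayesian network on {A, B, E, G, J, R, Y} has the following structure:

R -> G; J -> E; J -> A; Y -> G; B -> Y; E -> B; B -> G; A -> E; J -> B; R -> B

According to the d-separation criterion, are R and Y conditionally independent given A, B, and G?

No

Enumerating the 4 paths from R to Y and testing each for blocking by {A, B, G}:
Path 1: R → G ← B → Y
  B is a fork here and B is conditioned on, so the path is blocked at B.
Path 2: R → G ← Y
  G is a collider and G is conditioned on, which opens it — no node blocks this path, so it is active.
Path 3: R → B → G ← Y
  B is a chain here and B is conditioned on, so the path is blocked at B.
Path 4: R → B → Y
  B is a chain here and B is conditioned on, so the path is blocked at B.
Because an active path exists, R and Y are not d-separated.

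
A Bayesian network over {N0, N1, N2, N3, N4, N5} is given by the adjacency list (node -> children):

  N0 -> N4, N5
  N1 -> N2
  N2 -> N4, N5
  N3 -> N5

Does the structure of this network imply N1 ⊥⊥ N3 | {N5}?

We examine all 2 paths between N1 and N3:
Path 1: N1 → N2 → N5 ← N3
  N2 is a chain and N2 is not conditioned on; N5 is a collider and N5 is conditioned on, which opens it — no node blocks this path, so it is active.
Path 2: N1 → N2 → N4 ← N0 → N5 ← N3
  N4 is a collider here and neither N4 nor any of its descendants is conditioned on, so the collider stays closed — the path is blocked at N4.
At least one path is unblocked, so d-separation fails.

No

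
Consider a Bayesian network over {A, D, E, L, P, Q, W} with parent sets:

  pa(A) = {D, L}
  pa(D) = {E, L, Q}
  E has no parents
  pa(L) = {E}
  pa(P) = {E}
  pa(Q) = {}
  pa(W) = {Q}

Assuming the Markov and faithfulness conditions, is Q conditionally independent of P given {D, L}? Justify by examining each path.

3 paths connect Q and P; each must be blocked for d-separation to hold:
  1. Q → D ← E → P — D:collider[open]; E:fork[open] ⇒ active
  2. Q → D → A ← L ← E → P — D:chain[blocks]; A:collider[blocks]; L:chain[blocks]; E:fork[open] ⇒ blocked
  3. Q → D ← L ← E → P — D:collider[open]; L:chain[blocks]; E:fork[open] ⇒ blocked
Because an active path exists, Q and P are not d-separated.

No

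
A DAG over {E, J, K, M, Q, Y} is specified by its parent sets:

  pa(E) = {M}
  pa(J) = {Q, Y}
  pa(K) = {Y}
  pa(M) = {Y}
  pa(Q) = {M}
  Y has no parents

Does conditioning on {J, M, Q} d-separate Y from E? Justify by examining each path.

Yes — Y and E are d-separated given {J, M, Q}.

There are 2 undirected paths between Y and E; checking each against the conditioning set {J, M, Q}:
Path 1: Y → J ← Q ← M → E
  Q is a chain here and Q is conditioned on, so the path is blocked at Q.
Path 2: Y → M → E
  M is a chain here and M is conditioned on, so the path is blocked at M.
Since every path is blocked, d-separation holds.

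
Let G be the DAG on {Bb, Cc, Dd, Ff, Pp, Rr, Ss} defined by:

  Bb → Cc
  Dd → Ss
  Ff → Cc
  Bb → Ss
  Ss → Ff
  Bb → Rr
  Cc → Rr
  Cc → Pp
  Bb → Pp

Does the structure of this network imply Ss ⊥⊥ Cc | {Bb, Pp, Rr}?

No — Ss and Cc are not d-separated given {Bb, Pp, Rr}.

Enumerating the 4 paths from Ss to Cc and testing each for blocking by {Bb, Pp, Rr}:
Path 1: Ss ← Bb → Rr ← Cc
  Bb is a fork here and Bb is conditioned on, so the path is blocked at Bb.
Path 2: Ss ← Bb → Pp ← Cc
  Bb is a fork here and Bb is conditioned on, so the path is blocked at Bb.
Path 3: Ss ← Bb → Cc
  Bb is a fork here and Bb is conditioned on, so the path is blocked at Bb.
Path 4: Ss → Ff → Cc
  Ff is a chain and Ff is not conditioned on — no node blocks this path, so it is active.
Since the path Ss → Ff → Cc is active, Ss and Cc are not d-separated given {Bb, Pp, Rr}.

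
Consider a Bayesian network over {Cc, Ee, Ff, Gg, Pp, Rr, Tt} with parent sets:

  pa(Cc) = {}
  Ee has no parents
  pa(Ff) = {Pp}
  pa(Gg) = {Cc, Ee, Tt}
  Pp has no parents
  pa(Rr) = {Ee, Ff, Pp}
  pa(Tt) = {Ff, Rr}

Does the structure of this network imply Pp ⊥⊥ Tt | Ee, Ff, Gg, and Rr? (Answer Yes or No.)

Yes

6 paths connect Pp and Tt; each must be blocked for d-separation to hold:
Path 1: Pp → Rr ← Ee → Gg ← Tt
  Ee is a fork here and Ee is conditioned on, so the path is blocked at Ee.
Path 2: Pp → Rr → Tt
  Rr is a chain here and Rr is conditioned on, so the path is blocked at Rr.
Path 3: Pp → Rr ← Ff → Tt
  Ff is a fork here and Ff is conditioned on, so the path is blocked at Ff.
Path 4: Pp → Ff → Tt
  Ff is a chain here and Ff is conditioned on, so the path is blocked at Ff.
Path 5: Pp → Ff → Rr ← Ee → Gg ← Tt
  Ff is a chain here and Ff is conditioned on, so the path is blocked at Ff.
Path 6: Pp → Ff → Rr → Tt
  Ff is a chain here and Ff is conditioned on, so the path is blocked at Ff.
All paths are blocked; Pp ⊥ Tt | {Ee, Ff, Gg, Rr} holds.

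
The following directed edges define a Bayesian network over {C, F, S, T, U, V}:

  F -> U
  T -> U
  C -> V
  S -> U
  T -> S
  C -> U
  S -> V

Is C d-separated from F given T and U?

We examine all 3 paths between C and F:
Path 1: C → U ← F
  U is a collider and U is conditioned on, which opens it — no node blocks this path, so it is active.
Path 2: C → V ← S → U ← F
  V is a collider here and neither V nor any of its descendants is conditioned on, so the collider stays closed — the path is blocked at V.
Path 3: C → V ← S ← T → U ← F
  V is a collider here and neither V nor any of its descendants is conditioned on, so the collider stays closed — the path is blocked at V.
At least one path is unblocked, so d-separation fails.

No — C and F are not d-separated given {T, U}.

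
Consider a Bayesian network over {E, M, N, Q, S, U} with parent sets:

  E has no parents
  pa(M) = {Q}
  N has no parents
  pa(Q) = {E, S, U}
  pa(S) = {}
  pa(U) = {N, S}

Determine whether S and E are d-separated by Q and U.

Enumerating the 2 paths from S to E and testing each for blocking by {Q, U}:
Path 1: S → Q ← E
  Q is a collider and Q is conditioned on, which opens it — no node blocks this path, so it is active.
Path 2: S → U → Q ← E
  U is a chain here and U is conditioned on, so the path is blocked at U.
At least one path is unblocked, so d-separation fails.

No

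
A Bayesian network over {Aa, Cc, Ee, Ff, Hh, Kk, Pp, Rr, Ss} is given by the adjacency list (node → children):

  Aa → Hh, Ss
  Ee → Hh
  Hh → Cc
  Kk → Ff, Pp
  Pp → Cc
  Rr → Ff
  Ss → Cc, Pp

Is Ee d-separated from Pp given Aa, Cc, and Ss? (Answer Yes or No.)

No — Ee and Pp are not d-separated given {Aa, Cc, Ss}.

Enumerating the 4 paths from Ee to Pp and testing each for blocking by {Aa, Cc, Ss}:
Path 1: Ee → Hh → Cc ← Pp
  Hh is a chain and Hh is not conditioned on; Cc is a collider and Cc is conditioned on, which opens it — no node blocks this path, so it is active.
Path 2: Ee → Hh → Cc ← Ss → Pp
  Ss is a fork here and Ss is conditioned on, so the path is blocked at Ss.
Path 3: Ee → Hh ← Aa → Ss → Pp
  Aa is a fork here and Aa is conditioned on, so the path is blocked at Aa.
Path 4: Ee → Hh ← Aa → Ss → Cc ← Pp
  Aa is a fork here and Aa is conditioned on, so the path is blocked at Aa.
Because an active path exists, Ee and Pp are not d-separated.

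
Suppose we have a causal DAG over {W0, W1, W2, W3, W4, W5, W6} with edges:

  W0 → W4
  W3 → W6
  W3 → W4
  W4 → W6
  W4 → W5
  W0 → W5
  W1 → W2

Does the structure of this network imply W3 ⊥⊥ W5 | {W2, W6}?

No — W3 and W5 are not d-separated given {W2, W6}.

Enumerating the 4 paths from W3 to W5 and testing each for blocking by {W2, W6}:
  1. W3 → W4 → W5 — W4:chain[open] ⇒ active
  2. W3 → W4 ← W0 → W5 — W4:collider[open]; W0:fork[open] ⇒ active
  3. W3 → W6 ← W4 → W5 — W6:collider[open]; W4:fork[open] ⇒ active
  4. W3 → W6 ← W4 ← W0 → W5 — W6:collider[open]; W4:chain[open]; W0:fork[open] ⇒ active
Since the path W3 → W4 → W5 is active, W3 and W5 are not d-separated given {W2, W6}.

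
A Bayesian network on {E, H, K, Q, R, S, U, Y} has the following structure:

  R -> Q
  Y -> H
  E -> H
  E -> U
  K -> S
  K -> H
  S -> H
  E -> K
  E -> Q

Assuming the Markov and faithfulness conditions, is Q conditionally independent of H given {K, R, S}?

No

We examine all 3 paths between Q and H:
Path 1: Q ← E → K → H
  K is a chain here and K is conditioned on, so the path is blocked at K.
Path 2: Q ← E → K → S → H
  K is a chain here and K is conditioned on, so the path is blocked at K.
Path 3: Q ← E → H
  E is a fork and E is not conditioned on — no node blocks this path, so it is active.
Because an active path exists, Q and H are not d-separated.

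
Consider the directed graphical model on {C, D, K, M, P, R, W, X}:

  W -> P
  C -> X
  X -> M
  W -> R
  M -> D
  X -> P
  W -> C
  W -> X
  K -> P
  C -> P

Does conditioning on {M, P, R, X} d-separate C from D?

Enumerating the 5 paths from C to D and testing each for blocking by {M, P, R, X}:
  1. C ← W → X → M → D — W:fork[open]; X:chain[blocks]; M:chain[blocks] ⇒ blocked
  2. C ← W → P ← X → M → D — W:fork[open]; P:collider[open]; X:fork[blocks]; M:chain[blocks] ⇒ blocked
  3. C → X → M → D — X:chain[blocks]; M:chain[blocks] ⇒ blocked
  4. C → P ← W → X → M → D — P:collider[open]; W:fork[open]; X:chain[blocks]; M:chain[blocks] ⇒ blocked
  5. C → P ← X → M → D — P:collider[open]; X:fork[blocks]; M:chain[blocks] ⇒ blocked
All paths are blocked; C ⊥ D | {M, P, R, X} holds.

Yes — C and D are d-separated given {M, P, R, X}.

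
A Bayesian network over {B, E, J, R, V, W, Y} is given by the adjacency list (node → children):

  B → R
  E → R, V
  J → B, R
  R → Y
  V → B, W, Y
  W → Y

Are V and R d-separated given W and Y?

We examine all 5 paths between V and R:
Path 1: V → W → Y ← R
  W is a chain here and W is conditioned on, so the path is blocked at W.
Path 2: V → B ← J → R
  B is a collider and its descendant Y is conditioned on, which opens it; J is a fork and J is not conditioned on — no node blocks this path, so it is active.
Path 3: V → B → R
  B is a chain and B is not conditioned on — no node blocks this path, so it is active.
Path 4: V → Y ← R
  Y is a collider and Y is conditioned on, which opens it — no node blocks this path, so it is active.
Path 5: V ← E → R
  E is a fork and E is not conditioned on — no node blocks this path, so it is active.
Because an active path exists, V and R are not d-separated.

No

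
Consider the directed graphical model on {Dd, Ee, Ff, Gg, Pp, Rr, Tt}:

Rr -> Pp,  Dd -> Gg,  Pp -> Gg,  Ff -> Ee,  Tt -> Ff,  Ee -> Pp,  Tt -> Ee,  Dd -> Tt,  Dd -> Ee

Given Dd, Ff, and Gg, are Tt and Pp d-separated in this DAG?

Enumerating the 6 paths from Tt to Pp and testing each for blocking by {Dd, Ff, Gg}:
Path 1: Tt → Ee ← Dd → Gg ← Pp
  Dd is a fork here and Dd is conditioned on, so the path is blocked at Dd.
Path 2: Tt → Ee → Pp
  Ee is a chain and Ee is not conditioned on — no node blocks this path, so it is active.
Path 3: Tt ← Dd → Gg ← Pp
  Dd is a fork here and Dd is conditioned on, so the path is blocked at Dd.
Path 4: Tt ← Dd → Ee → Pp
  Dd is a fork here and Dd is conditioned on, so the path is blocked at Dd.
Path 5: Tt → Ff → Ee ← Dd → Gg ← Pp
  Ff is a chain here and Ff is conditioned on, so the path is blocked at Ff.
Path 6: Tt → Ff → Ee → Pp
  Ff is a chain here and Ff is conditioned on, so the path is blocked at Ff.
Since the path Tt → Ee → Pp is active, Tt and Pp are not d-separated given {Dd, Ff, Gg}.

No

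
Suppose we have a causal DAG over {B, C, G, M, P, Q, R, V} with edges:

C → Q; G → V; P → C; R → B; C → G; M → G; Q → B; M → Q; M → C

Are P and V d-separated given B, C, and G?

We examine all 3 paths between P and V:
Path 1: P → C ← M → G → V
  G is a chain here and G is conditioned on, so the path is blocked at G.
Path 2: P → C → G → V
  C is a chain here and C is conditioned on, so the path is blocked at C.
Path 3: P → C → Q ← M → G → V
  C is a chain here and C is conditioned on, so the path is blocked at C.
Every path is blocked, so P and V are d-separated given {B, C, G}.

Yes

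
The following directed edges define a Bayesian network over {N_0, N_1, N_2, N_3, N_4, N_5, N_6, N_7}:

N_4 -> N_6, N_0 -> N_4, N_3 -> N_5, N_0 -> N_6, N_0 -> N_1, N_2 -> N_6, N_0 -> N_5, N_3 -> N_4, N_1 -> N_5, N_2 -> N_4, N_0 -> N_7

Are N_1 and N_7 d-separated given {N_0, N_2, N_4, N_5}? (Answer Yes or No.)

Yes

5 paths connect N_1 and N_7; each must be blocked for d-separation to hold:
Path 1: N_1 → N_5 ← N_3 → N_4 ← N_2 → N_6 ← N_0 → N_7
  N_2 is a fork here and N_2 is conditioned on, so the path is blocked at N_2.
Path 2: N_1 → N_5 ← N_3 → N_4 → N_6 ← N_0 → N_7
  N_4 is a chain here and N_4 is conditioned on, so the path is blocked at N_4.
Path 3: N_1 → N_5 ← N_3 → N_4 ← N_0 → N_7
  N_0 is a fork here and N_0 is conditioned on, so the path is blocked at N_0.
Path 4: N_1 → N_5 ← N_0 → N_7
  N_0 is a fork here and N_0 is conditioned on, so the path is blocked at N_0.
Path 5: N_1 ← N_0 → N_7
  N_0 is a fork here and N_0 is conditioned on, so the path is blocked at N_0.
Every path is blocked, so N_1 and N_7 are d-separated given {N_0, N_2, N_4, N_5}.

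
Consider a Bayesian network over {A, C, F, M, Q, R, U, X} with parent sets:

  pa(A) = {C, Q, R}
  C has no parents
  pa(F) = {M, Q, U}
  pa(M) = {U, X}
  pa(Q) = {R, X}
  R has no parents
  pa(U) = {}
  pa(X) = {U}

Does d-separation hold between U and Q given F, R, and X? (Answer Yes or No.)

No

6 paths connect U and Q; each must be blocked for d-separation to hold:
Path 1: U → X → Q
  X is a chain here and X is conditioned on, so the path is blocked at X.
Path 2: U → X → M → F ← Q
  X is a chain here and X is conditioned on, so the path is blocked at X.
Path 3: U → M ← X → Q
  X is a fork here and X is conditioned on, so the path is blocked at X.
Path 4: U → M → F ← Q
  M is a chain and M is not conditioned on; F is a collider and F is conditioned on, which opens it — no node blocks this path, so it is active.
Path 5: U → F ← Q
  F is a collider and F is conditioned on, which opens it — no node blocks this path, so it is active.
Path 6: U → F ← M ← X → Q
  X is a fork here and X is conditioned on, so the path is blocked at X.
At least one path is unblocked, so d-separation fails.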